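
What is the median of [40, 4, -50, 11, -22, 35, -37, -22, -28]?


First, sort the list: [-50, -37, -28, -22, -22, 4, 11, 35, 40]
The list has 9 elements (odd count).
The middle index is 4 (0-based), and the element there is -22.
Final answer: -22


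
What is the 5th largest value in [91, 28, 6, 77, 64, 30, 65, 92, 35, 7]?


Sort descending: [92, 91, 77, 65, 64, 35, 30, 28, 7, 6]
The 5th element (1-indexed) is at index 4.
Value = 64
Final answer: 64


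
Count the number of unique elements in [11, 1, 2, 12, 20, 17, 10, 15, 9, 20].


List all unique values:
Distinct values: [1, 2, 9, 10, 11, 12, 15, 17, 20]
Count = 9
Final answer: 9


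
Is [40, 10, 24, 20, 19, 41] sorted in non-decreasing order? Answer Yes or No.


Check consecutive pairs:
  40 <= 10? False
  10 <= 24? True
  24 <= 20? False
  20 <= 19? False
  19 <= 41? True
3 consecutive pair(s) are out of order, so the list is not sorted.
Final answer: No


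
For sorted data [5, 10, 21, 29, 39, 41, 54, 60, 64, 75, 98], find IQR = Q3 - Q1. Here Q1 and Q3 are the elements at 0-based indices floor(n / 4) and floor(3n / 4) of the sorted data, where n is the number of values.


The data has n = 11 elements.
Q1 index = floor(11 / 4) = floor(2.75) = 2; Q3 index = floor(3 * 11 / 4) = floor(8.25) = 8
Q1 = element at index 2 = 21
Q3 = element at index 8 = 64
IQR = 64 - 21 = 43
Final answer: 43


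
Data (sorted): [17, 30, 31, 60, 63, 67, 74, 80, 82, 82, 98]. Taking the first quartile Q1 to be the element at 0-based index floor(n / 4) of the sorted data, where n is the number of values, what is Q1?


The list has n = 11 elements.
Q1 index = floor(11 / 4) = floor(2.75) = 2
Counting from index 0 in the sorted data, the element at index 2 is 31.
Final answer: 31


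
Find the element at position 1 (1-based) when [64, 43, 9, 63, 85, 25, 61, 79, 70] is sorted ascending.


Sort ascending: [9, 25, 43, 61, 63, 64, 70, 79, 85]
The 1st element (1-indexed) is at index 0.
Value = 9
Final answer: 9


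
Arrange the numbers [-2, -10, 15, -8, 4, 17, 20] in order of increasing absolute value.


Compute absolute values:
  |-2| = 2
  |-10| = 10
  |15| = 15
  |-8| = 8
  |4| = 4
  |17| = 17
  |20| = 20
Absolute values in increasing order: 2 < 4 < 8 < 10 < 15 < 17 < 20
Listing the original numbers in that order gives the answer.
Final answer: [-2, 4, -8, -10, 15, 17, 20]


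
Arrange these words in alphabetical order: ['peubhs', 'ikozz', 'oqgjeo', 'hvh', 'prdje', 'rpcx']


Compare strings character by character (the first differing letter decides):
  'hvh' < 'ikozz' since 'h' < 'i' at position 1
  'ikozz' < 'oqgjeo' since 'i' < 'o' at position 1
  'oqgjeo' < 'peubhs' since 'o' < 'p' at position 1
  'peubhs' < 'prdje' since 'e' < 'r' at position 2
  'prdje' < 'rpcx' since 'p' < 'r' at position 1
Chaining these comparisons gives the alphabetical order.
Final answer: ['hvh', 'ikozz', 'oqgjeo', 'peubhs', 'prdje', 'rpcx']


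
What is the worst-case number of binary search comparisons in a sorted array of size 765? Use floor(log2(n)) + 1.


Binary search halves the search space each step.
Maximum comparisons = floor(log2(765)) + 1
log2(765) = 9.5793
floor(log2(765)) = 9, so 9 + 1 = 10
Final answer: 10


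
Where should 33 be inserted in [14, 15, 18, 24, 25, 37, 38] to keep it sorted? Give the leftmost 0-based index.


List is sorted: [14, 15, 18, 24, 25, 37, 38]
We need the leftmost position where 33 can be inserted, i.e. the first index whose element is >= 33 (or the end of the list if none is).
Binary search with low=0, high=7 (0-based indices):
  low=0, high=7, mid=3: a[3]=24 < 33, so low = 4
  low=4, high=7, mid=5: a[5]=37 >= 33, so high = 5
  low=4, high=5, mid=4: a[4]=25 < 33, so low = 5
Now low = high = 5, so the insertion index is 5.
Final answer: 5


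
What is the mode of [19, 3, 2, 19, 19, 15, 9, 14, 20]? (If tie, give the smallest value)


Count the frequency of each value:
  2 appears 1 time(s)
  3 appears 1 time(s)
  9 appears 1 time(s)
  14 appears 1 time(s)
  15 appears 1 time(s)
  19 appears 3 time(s)
  20 appears 1 time(s)
Maximum frequency is 3.
Only 19 reaches that frequency, so it is the mode.
Final answer: 19


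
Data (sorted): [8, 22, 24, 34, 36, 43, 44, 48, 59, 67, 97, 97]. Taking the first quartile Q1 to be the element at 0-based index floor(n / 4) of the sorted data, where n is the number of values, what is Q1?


The list has n = 12 elements.
Q1 index = floor(12 / 4) = floor(3) = 3
Counting from index 0 in the sorted data, the element at index 3 is 34.
Final answer: 34


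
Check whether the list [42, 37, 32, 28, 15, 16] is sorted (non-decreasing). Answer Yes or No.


Check consecutive pairs:
  42 <= 37? False
  37 <= 32? False
  32 <= 28? False
  28 <= 15? False
  15 <= 16? True
4 consecutive pair(s) are out of order, so the list is not sorted.
Final answer: No


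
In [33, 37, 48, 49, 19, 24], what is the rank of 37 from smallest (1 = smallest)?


Sort ascending: [19, 24, 33, 37, 48, 49]
Find 37 in the sorted list.
37 is at position 4 (1-indexed).
Final answer: 4


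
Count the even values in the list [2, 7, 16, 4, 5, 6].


Check each element:
  2 is even
  7 is odd
  16 is even
  4 is even
  5 is odd
  6 is even
Evens: [2, 16, 4, 6]
Count of evens = 4
Final answer: 4


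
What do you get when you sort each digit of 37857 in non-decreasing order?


The number 37857 has digits: 3, 7, 8, 5, 7
Sorted: 3, 5, 7, 7, 8
Joining the sorted digits gives the result.
Final answer: 35778


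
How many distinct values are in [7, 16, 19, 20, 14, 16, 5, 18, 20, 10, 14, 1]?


List all unique values:
Distinct values: [1, 5, 7, 10, 14, 16, 18, 19, 20]
Count = 9
Final answer: 9


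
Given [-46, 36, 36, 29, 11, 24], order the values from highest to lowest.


Original list: [-46, 36, 36, 29, 11, 24]
Repeatedly take the largest remaining element:
  Remaining [-46, 36, 36, 29, 11, 24] -> largest is 36
  Remaining [-46, 36, 29, 11, 24] -> largest is 36
  Remaining [-46, 29, 11, 24] -> largest is 29
  Remaining [-46, 11, 24] -> largest is 24
  Remaining [-46, 11] -> largest is 11
  Remaining [-46] -> largest is -46
Collecting the picks in order gives the descending list.
Final answer: [36, 36, 29, 24, 11, -46]


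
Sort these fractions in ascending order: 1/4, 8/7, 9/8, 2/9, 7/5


Convert to decimal for comparison:
  1/4 = 0.25
  8/7 = 1.1429
  9/8 = 1.125
  2/9 = 0.2222
  7/5 = 1.4
Decimals in increasing order: 0.2222 < 0.25 < 1.125 < 1.1429 < 1.4
Writing each back as its fraction gives the sorted order.
Final answer: 2/9, 1/4, 9/8, 8/7, 7/5


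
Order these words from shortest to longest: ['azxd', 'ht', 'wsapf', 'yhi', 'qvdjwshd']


Compute lengths:
  'azxd' has length 4
  'ht' has length 2
  'wsapf' has length 5
  'yhi' has length 3
  'qvdjwshd' has length 8
Lengths in increasing order: 2 < 3 < 4 < 5 < 8
Listing the words in that order gives the answer.
Final answer: ['ht', 'yhi', 'azxd', 'wsapf', 'qvdjwshd']


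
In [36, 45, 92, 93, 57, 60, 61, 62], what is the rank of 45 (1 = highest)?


Sort descending: [93, 92, 62, 61, 60, 57, 45, 36]
Find 45 in the sorted list.
45 is at position 7.
Final answer: 7


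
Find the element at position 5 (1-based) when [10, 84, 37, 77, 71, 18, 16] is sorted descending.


Sort descending: [84, 77, 71, 37, 18, 16, 10]
The 5th element (1-indexed) is at index 4.
Value = 18
Final answer: 18


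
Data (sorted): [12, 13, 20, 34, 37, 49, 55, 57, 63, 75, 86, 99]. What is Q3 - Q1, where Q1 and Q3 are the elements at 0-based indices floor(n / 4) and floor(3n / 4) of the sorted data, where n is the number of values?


The data has n = 12 elements.
Q1 index = floor(12 / 4) = floor(3) = 3; Q3 index = floor(3 * 12 / 4) = floor(9) = 9
Q1 = element at index 3 = 34
Q3 = element at index 9 = 75
IQR = 75 - 34 = 41
Final answer: 41


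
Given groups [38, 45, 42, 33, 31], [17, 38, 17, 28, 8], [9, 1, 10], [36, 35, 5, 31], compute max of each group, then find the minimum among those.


Find max of each group:
  Group 1: [38, 45, 42, 33, 31] -> max = 45
  Group 2: [17, 38, 17, 28, 8] -> max = 38
  Group 3: [9, 1, 10] -> max = 10
  Group 4: [36, 35, 5, 31] -> max = 36
Maxes: [45, 38, 10, 36]
Minimum of maxes = 10
Final answer: 10


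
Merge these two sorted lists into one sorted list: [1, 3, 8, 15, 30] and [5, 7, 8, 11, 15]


List A: [1, 3, 8, 15, 30]
List B: [5, 7, 8, 11, 15]
Repeatedly compare the front elements and take the smaller:
  1 vs 5 -> take 1
  3 vs 5 -> take 3
  8 vs 5 -> take 5
  8 vs 7 -> take 7
  8 vs 8 -> take 8
  15 vs 8 -> take 8
  15 vs 11 -> take 11
  15 vs 15 -> take 15
  30 vs 15 -> take 15
  B is exhausted; append the rest of A: [30]
Final answer: [1, 3, 5, 7, 8, 8, 11, 15, 15, 30]


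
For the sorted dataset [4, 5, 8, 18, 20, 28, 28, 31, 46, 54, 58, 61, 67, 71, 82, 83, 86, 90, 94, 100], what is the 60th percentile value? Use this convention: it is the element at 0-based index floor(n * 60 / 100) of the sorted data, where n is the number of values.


The dataset has n = 20 elements.
Index = floor(20 * 60 / 100) = floor(1200 / 100) = floor(12) = 12
Counting from index 0 in the sorted data, the element at index 12 is 67.
Final answer: 67


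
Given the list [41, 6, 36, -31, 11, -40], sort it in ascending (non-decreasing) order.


Original list: [41, 6, 36, -31, 11, -40]
Repeatedly take the smallest remaining element:
  Remaining [41, 6, 36, -31, 11, -40] -> smallest is -40
  Remaining [41, 6, 36, -31, 11] -> smallest is -31
  Remaining [41, 6, 36, 11] -> smallest is 6
  Remaining [41, 36, 11] -> smallest is 11
  Remaining [41, 36] -> smallest is 36
  Remaining [41] -> smallest is 41
Collecting the picks in order gives the sorted list.
Final answer: [-40, -31, 6, 11, 36, 41]


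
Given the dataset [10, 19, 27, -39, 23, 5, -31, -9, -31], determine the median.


First, sort the list: [-39, -31, -31, -9, 5, 10, 19, 23, 27]
The list has 9 elements (odd count).
The middle index is 4 (0-based), and the element there is 5.
Final answer: 5


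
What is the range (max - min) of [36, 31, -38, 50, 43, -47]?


Maximum value: 50
Minimum value: -47
Range = 50 - (-47) = 97
Final answer: 97


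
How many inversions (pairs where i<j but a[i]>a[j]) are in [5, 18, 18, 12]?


For each element, count the later elements that are smaller than it:
  5 (index 0): smaller elements after it = [] -> 0
  18 (index 1): smaller elements after it = [12] -> 1
  18 (index 2): smaller elements after it = [12] -> 1
Total inversions = 0 + 1 + 1 = 2
Final answer: 2


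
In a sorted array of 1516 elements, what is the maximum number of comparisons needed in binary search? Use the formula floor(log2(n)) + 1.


Binary search halves the search space each step.
Maximum comparisons = floor(log2(1516)) + 1
log2(1516) = 10.5661
floor(log2(1516)) = 10, so 10 + 1 = 11
Final answer: 11


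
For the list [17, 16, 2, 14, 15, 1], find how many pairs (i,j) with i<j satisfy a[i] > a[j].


For each element, count the later elements that are smaller than it:
  17 (index 0): smaller elements after it = [16, 2, 14, 15, 1] -> 5
  16 (index 1): smaller elements after it = [2, 14, 15, 1] -> 4
  2 (index 2): smaller elements after it = [1] -> 1
  14 (index 3): smaller elements after it = [1] -> 1
  15 (index 4): smaller elements after it = [1] -> 1
Total inversions = 5 + 4 + 1 + 1 + 1 = 12
Final answer: 12


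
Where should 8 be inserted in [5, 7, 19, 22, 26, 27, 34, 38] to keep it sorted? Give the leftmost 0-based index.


List is sorted: [5, 7, 19, 22, 26, 27, 34, 38]
We need the leftmost position where 8 can be inserted, i.e. the first index whose element is >= 8 (or the end of the list if none is).
Binary search with low=0, high=8 (0-based indices):
  low=0, high=8, mid=4: a[4]=26 >= 8, so high = 4
  low=0, high=4, mid=2: a[2]=19 >= 8, so high = 2
  low=0, high=2, mid=1: a[1]=7 < 8, so low = 2
Now low = high = 2, so the insertion index is 2.
Final answer: 2


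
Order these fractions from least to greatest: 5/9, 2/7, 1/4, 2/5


Convert to decimal for comparison:
  5/9 = 0.5556
  2/7 = 0.2857
  1/4 = 0.25
  2/5 = 0.4
Decimals in increasing order: 0.25 < 0.2857 < 0.4 < 0.5556
Writing each back as its fraction gives the sorted order.
Final answer: 1/4, 2/7, 2/5, 5/9


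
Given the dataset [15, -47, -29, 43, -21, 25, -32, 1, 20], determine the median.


First, sort the list: [-47, -32, -29, -21, 1, 15, 20, 25, 43]
The list has 9 elements (odd count).
The middle index is 4 (0-based), and the element there is 1.
Final answer: 1


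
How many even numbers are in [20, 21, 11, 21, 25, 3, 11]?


Check each element:
  20 is even
  21 is odd
  11 is odd
  21 is odd
  25 is odd
  3 is odd
  11 is odd
Evens: [20]
Count of evens = 1
Final answer: 1


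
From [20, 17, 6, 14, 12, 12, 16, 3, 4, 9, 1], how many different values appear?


List all unique values:
Distinct values: [1, 3, 4, 6, 9, 12, 14, 16, 17, 20]
Count = 10
Final answer: 10


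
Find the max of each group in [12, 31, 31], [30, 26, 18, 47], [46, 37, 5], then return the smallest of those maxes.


Find max of each group:
  Group 1: [12, 31, 31] -> max = 31
  Group 2: [30, 26, 18, 47] -> max = 47
  Group 3: [46, 37, 5] -> max = 46
Maxes: [31, 47, 46]
Minimum of maxes = 31
Final answer: 31


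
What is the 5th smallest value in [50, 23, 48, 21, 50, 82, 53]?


Sort ascending: [21, 23, 48, 50, 50, 53, 82]
The 5th element (1-indexed) is at index 4.
Value = 50
Final answer: 50


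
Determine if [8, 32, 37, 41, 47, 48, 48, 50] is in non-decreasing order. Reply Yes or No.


Check consecutive pairs:
  8 <= 32? True
  32 <= 37? True
  37 <= 41? True
  41 <= 47? True
  47 <= 48? True
  48 <= 48? True
  48 <= 50? True
Every consecutive pair is in order, so the list is non-decreasing.
Final answer: Yes


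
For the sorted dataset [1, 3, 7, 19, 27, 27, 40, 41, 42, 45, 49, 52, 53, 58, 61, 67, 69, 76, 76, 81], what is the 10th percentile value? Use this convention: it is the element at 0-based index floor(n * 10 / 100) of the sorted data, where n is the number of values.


The dataset has n = 20 elements.
Index = floor(20 * 10 / 100) = floor(200 / 100) = floor(2) = 2
Counting from index 0 in the sorted data, the element at index 2 is 7.
Final answer: 7


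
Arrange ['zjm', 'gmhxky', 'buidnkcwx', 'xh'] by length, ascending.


Compute lengths:
  'zjm' has length 3
  'gmhxky' has length 6
  'buidnkcwx' has length 9
  'xh' has length 2
Lengths in increasing order: 2 < 3 < 6 < 9
Listing the words in that order gives the answer.
Final answer: ['xh', 'zjm', 'gmhxky', 'buidnkcwx']


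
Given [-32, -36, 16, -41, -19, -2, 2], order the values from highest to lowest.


Original list: [-32, -36, 16, -41, -19, -2, 2]
Repeatedly take the largest remaining element:
  Remaining [-32, -36, 16, -41, -19, -2, 2] -> largest is 16
  Remaining [-32, -36, -41, -19, -2, 2] -> largest is 2
  Remaining [-32, -36, -41, -19, -2] -> largest is -2
  Remaining [-32, -36, -41, -19] -> largest is -19
  Remaining [-32, -36, -41] -> largest is -32
  Remaining [-36, -41] -> largest is -36
  Remaining [-41] -> largest is -41
Collecting the picks in order gives the descending list.
Final answer: [16, 2, -2, -19, -32, -36, -41]


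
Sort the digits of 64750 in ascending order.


The number 64750 has digits: 6, 4, 7, 5, 0
Sorted: 0, 4, 5, 6, 7
Joining the sorted digits gives the result.
Final answer: 04567


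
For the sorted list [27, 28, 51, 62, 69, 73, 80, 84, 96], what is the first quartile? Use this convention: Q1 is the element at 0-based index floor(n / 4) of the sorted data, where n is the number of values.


The list has n = 9 elements.
Q1 index = floor(9 / 4) = floor(2.25) = 2
Counting from index 0 in the sorted data, the element at index 2 is 51.
Final answer: 51


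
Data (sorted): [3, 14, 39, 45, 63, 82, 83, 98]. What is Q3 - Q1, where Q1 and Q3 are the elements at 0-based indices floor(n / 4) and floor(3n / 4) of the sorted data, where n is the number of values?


The data has n = 8 elements.
Q1 index = floor(8 / 4) = floor(2) = 2; Q3 index = floor(3 * 8 / 4) = floor(6) = 6
Q1 = element at index 2 = 39
Q3 = element at index 6 = 83
IQR = 83 - 39 = 44
Final answer: 44


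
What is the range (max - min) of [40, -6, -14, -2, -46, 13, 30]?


Maximum value: 40
Minimum value: -46
Range = 40 - (-46) = 86
Final answer: 86


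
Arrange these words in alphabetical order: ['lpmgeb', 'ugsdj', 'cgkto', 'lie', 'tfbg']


Compare strings character by character (the first differing letter decides):
  'cgkto' < 'lie' since 'c' < 'l' at position 1
  'lie' < 'lpmgeb' since 'i' < 'p' at position 2
  'lpmgeb' < 'tfbg' since 'l' < 't' at position 1
  'tfbg' < 'ugsdj' since 't' < 'u' at position 1
Chaining these comparisons gives the alphabetical order.
Final answer: ['cgkto', 'lie', 'lpmgeb', 'tfbg', 'ugsdj']


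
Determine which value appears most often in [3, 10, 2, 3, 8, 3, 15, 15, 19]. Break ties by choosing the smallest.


Count the frequency of each value:
  2 appears 1 time(s)
  3 appears 3 time(s)
  8 appears 1 time(s)
  10 appears 1 time(s)
  15 appears 2 time(s)
  19 appears 1 time(s)
Maximum frequency is 3.
Only 3 reaches that frequency, so it is the mode.
Final answer: 3


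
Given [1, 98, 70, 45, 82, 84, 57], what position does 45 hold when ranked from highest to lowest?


Sort descending: [98, 84, 82, 70, 57, 45, 1]
Find 45 in the sorted list.
45 is at position 6.
Final answer: 6


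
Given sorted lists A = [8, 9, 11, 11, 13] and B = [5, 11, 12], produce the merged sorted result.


List A: [8, 9, 11, 11, 13]
List B: [5, 11, 12]
Repeatedly compare the front elements and take the smaller:
  8 vs 5 -> take 5
  8 vs 11 -> take 8
  9 vs 11 -> take 9
  11 vs 11 -> take 11
  11 vs 11 -> take 11
  13 vs 11 -> take 11
  13 vs 12 -> take 12
  B is exhausted; append the rest of A: [13]
Final answer: [5, 8, 9, 11, 11, 11, 12, 13]


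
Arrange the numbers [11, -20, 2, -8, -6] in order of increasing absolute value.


Compute absolute values:
  |11| = 11
  |-20| = 20
  |2| = 2
  |-8| = 8
  |-6| = 6
Absolute values in increasing order: 2 < 6 < 8 < 11 < 20
Listing the original numbers in that order gives the answer.
Final answer: [2, -6, -8, 11, -20]


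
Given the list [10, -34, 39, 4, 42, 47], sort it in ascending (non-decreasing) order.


Original list: [10, -34, 39, 4, 42, 47]
Repeatedly take the smallest remaining element:
  Remaining [10, -34, 39, 4, 42, 47] -> smallest is -34
  Remaining [10, 39, 4, 42, 47] -> smallest is 4
  Remaining [10, 39, 42, 47] -> smallest is 10
  Remaining [39, 42, 47] -> smallest is 39
  Remaining [42, 47] -> smallest is 42
  Remaining [47] -> smallest is 47
Collecting the picks in order gives the sorted list.
Final answer: [-34, 4, 10, 39, 42, 47]


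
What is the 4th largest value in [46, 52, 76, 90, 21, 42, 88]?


Sort descending: [90, 88, 76, 52, 46, 42, 21]
The 4th element (1-indexed) is at index 3.
Value = 52
Final answer: 52


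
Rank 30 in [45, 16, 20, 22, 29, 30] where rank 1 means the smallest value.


Sort ascending: [16, 20, 22, 29, 30, 45]
Find 30 in the sorted list.
30 is at position 5 (1-indexed).
Final answer: 5


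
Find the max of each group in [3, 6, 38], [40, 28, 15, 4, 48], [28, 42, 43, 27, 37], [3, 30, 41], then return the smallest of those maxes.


Find max of each group:
  Group 1: [3, 6, 38] -> max = 38
  Group 2: [40, 28, 15, 4, 48] -> max = 48
  Group 3: [28, 42, 43, 27, 37] -> max = 43
  Group 4: [3, 30, 41] -> max = 41
Maxes: [38, 48, 43, 41]
Minimum of maxes = 38
Final answer: 38


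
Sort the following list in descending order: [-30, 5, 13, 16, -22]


Original list: [-30, 5, 13, 16, -22]
Repeatedly take the largest remaining element:
  Remaining [-30, 5, 13, 16, -22] -> largest is 16
  Remaining [-30, 5, 13, -22] -> largest is 13
  Remaining [-30, 5, -22] -> largest is 5
  Remaining [-30, -22] -> largest is -22
  Remaining [-30] -> largest is -30
Collecting the picks in order gives the descending list.
Final answer: [16, 13, 5, -22, -30]


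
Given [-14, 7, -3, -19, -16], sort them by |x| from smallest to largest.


Compute absolute values:
  |-14| = 14
  |7| = 7
  |-3| = 3
  |-19| = 19
  |-16| = 16
Absolute values in increasing order: 3 < 7 < 14 < 16 < 19
Listing the original numbers in that order gives the answer.
Final answer: [-3, 7, -14, -16, -19]


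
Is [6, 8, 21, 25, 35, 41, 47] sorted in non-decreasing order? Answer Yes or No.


Check consecutive pairs:
  6 <= 8? True
  8 <= 21? True
  21 <= 25? True
  25 <= 35? True
  35 <= 41? True
  41 <= 47? True
Every consecutive pair is in order, so the list is non-decreasing.
Final answer: Yes


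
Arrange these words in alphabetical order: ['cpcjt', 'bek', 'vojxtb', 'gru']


Compare strings character by character (the first differing letter decides):
  'bek' < 'cpcjt' since 'b' < 'c' at position 1
  'cpcjt' < 'gru' since 'c' < 'g' at position 1
  'gru' < 'vojxtb' since 'g' < 'v' at position 1
Chaining these comparisons gives the alphabetical order.
Final answer: ['bek', 'cpcjt', 'gru', 'vojxtb']


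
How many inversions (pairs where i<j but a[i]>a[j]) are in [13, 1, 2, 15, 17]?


For each element, count the later elements that are smaller than it:
  13 (index 0): smaller elements after it = [1, 2] -> 2
  1 (index 1): smaller elements after it = [] -> 0
  2 (index 2): smaller elements after it = [] -> 0
  15 (index 3): smaller elements after it = [] -> 0
Total inversions = 2 + 0 + 0 + 0 = 2
Final answer: 2


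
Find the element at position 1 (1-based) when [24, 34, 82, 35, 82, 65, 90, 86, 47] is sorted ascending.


Sort ascending: [24, 34, 35, 47, 65, 82, 82, 86, 90]
The 1st element (1-indexed) is at index 0.
Value = 24
Final answer: 24


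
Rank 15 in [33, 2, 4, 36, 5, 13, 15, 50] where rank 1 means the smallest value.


Sort ascending: [2, 4, 5, 13, 15, 33, 36, 50]
Find 15 in the sorted list.
15 is at position 5 (1-indexed).
Final answer: 5


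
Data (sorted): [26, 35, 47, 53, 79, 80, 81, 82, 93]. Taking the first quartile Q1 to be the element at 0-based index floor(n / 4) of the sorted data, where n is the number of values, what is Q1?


The list has n = 9 elements.
Q1 index = floor(9 / 4) = floor(2.25) = 2
Counting from index 0 in the sorted data, the element at index 2 is 47.
Final answer: 47


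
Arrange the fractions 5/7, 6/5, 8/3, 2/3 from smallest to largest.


Convert to decimal for comparison:
  5/7 = 0.7143
  6/5 = 1.2
  8/3 = 2.6667
  2/3 = 0.6667
Decimals in increasing order: 0.6667 < 0.7143 < 1.2 < 2.6667
Writing each back as its fraction gives the sorted order.
Final answer: 2/3, 5/7, 6/5, 8/3


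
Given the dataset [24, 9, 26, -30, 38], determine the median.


First, sort the list: [-30, 9, 24, 26, 38]
The list has 5 elements (odd count).
The middle index is 2 (0-based), and the element there is 24.
Final answer: 24


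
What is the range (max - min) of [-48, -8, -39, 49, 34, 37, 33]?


Maximum value: 49
Minimum value: -48
Range = 49 - (-48) = 97
Final answer: 97


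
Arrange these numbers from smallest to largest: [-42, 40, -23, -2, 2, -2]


Original list: [-42, 40, -23, -2, 2, -2]
Repeatedly take the smallest remaining element:
  Remaining [-42, 40, -23, -2, 2, -2] -> smallest is -42
  Remaining [40, -23, -2, 2, -2] -> smallest is -23
  Remaining [40, -2, 2, -2] -> smallest is -2
  Remaining [40, 2, -2] -> smallest is -2
  Remaining [40, 2] -> smallest is 2
  Remaining [40] -> smallest is 40
Collecting the picks in order gives the sorted list.
Final answer: [-42, -23, -2, -2, 2, 40]


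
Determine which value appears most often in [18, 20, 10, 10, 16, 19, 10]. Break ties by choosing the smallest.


Count the frequency of each value:
  10 appears 3 time(s)
  16 appears 1 time(s)
  18 appears 1 time(s)
  19 appears 1 time(s)
  20 appears 1 time(s)
Maximum frequency is 3.
Only 10 reaches that frequency, so it is the mode.
Final answer: 10


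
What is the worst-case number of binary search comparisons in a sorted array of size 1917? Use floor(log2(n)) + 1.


Binary search halves the search space each step.
Maximum comparisons = floor(log2(1917)) + 1
log2(1917) = 10.9046
floor(log2(1917)) = 10, so 10 + 1 = 11
Final answer: 11


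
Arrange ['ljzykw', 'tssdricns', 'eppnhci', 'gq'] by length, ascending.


Compute lengths:
  'ljzykw' has length 6
  'tssdricns' has length 9
  'eppnhci' has length 7
  'gq' has length 2
Lengths in increasing order: 2 < 6 < 7 < 9
Listing the words in that order gives the answer.
Final answer: ['gq', 'ljzykw', 'eppnhci', 'tssdricns']


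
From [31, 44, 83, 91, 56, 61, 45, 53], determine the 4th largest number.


Sort descending: [91, 83, 61, 56, 53, 45, 44, 31]
The 4th element (1-indexed) is at index 3.
Value = 56
Final answer: 56


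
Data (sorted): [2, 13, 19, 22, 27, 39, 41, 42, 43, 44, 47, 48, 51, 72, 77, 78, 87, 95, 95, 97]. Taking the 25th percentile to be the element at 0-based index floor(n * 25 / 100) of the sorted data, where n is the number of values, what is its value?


The dataset has n = 20 elements.
Index = floor(20 * 25 / 100) = floor(500 / 100) = floor(5) = 5
Counting from index 0 in the sorted data, the element at index 5 is 39.
Final answer: 39


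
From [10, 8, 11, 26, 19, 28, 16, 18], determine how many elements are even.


Check each element:
  10 is even
  8 is even
  11 is odd
  26 is even
  19 is odd
  28 is even
  16 is even
  18 is even
Evens: [10, 8, 26, 28, 16, 18]
Count of evens = 6
Final answer: 6


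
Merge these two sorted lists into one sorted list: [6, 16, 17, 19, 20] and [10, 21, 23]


List A: [6, 16, 17, 19, 20]
List B: [10, 21, 23]
Repeatedly compare the front elements and take the smaller:
  6 vs 10 -> take 6
  16 vs 10 -> take 10
  16 vs 21 -> take 16
  17 vs 21 -> take 17
  19 vs 21 -> take 19
  20 vs 21 -> take 20
  A is exhausted; append the rest of B: [21, 23]
Final answer: [6, 10, 16, 17, 19, 20, 21, 23]


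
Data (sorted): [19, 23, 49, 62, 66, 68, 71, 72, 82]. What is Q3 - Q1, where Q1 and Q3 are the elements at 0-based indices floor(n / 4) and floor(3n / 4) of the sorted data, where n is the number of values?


The data has n = 9 elements.
Q1 index = floor(9 / 4) = floor(2.25) = 2; Q3 index = floor(3 * 9 / 4) = floor(6.75) = 6
Q1 = element at index 2 = 49
Q3 = element at index 6 = 71
IQR = 71 - 49 = 22
Final answer: 22


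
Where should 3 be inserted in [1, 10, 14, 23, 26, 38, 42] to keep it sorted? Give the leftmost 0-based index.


List is sorted: [1, 10, 14, 23, 26, 38, 42]
We need the leftmost position where 3 can be inserted, i.e. the first index whose element is >= 3 (or the end of the list if none is).
Binary search with low=0, high=7 (0-based indices):
  low=0, high=7, mid=3: a[3]=23 >= 3, so high = 3
  low=0, high=3, mid=1: a[1]=10 >= 3, so high = 1
  low=0, high=1, mid=0: a[0]=1 < 3, so low = 1
Now low = high = 1, so the insertion index is 1.
Final answer: 1


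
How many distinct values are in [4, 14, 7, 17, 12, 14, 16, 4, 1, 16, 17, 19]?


List all unique values:
Distinct values: [1, 4, 7, 12, 14, 16, 17, 19]
Count = 8
Final answer: 8


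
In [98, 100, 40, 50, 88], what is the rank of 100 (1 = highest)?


Sort descending: [100, 98, 88, 50, 40]
Find 100 in the sorted list.
100 is at position 1.
Final answer: 1


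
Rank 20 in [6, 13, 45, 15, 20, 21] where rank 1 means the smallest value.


Sort ascending: [6, 13, 15, 20, 21, 45]
Find 20 in the sorted list.
20 is at position 4 (1-indexed).
Final answer: 4


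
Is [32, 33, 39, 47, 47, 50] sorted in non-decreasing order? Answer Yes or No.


Check consecutive pairs:
  32 <= 33? True
  33 <= 39? True
  39 <= 47? True
  47 <= 47? True
  47 <= 50? True
Every consecutive pair is in order, so the list is non-decreasing.
Final answer: Yes


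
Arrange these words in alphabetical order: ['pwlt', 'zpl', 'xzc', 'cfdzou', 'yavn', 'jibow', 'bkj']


Compare strings character by character (the first differing letter decides):
  'bkj' < 'cfdzou' since 'b' < 'c' at position 1
  'cfdzou' < 'jibow' since 'c' < 'j' at position 1
  'jibow' < 'pwlt' since 'j' < 'p' at position 1
  'pwlt' < 'xzc' since 'p' < 'x' at position 1
  'xzc' < 'yavn' since 'x' < 'y' at position 1
  'yavn' < 'zpl' since 'y' < 'z' at position 1
Chaining these comparisons gives the alphabetical order.
Final answer: ['bkj', 'cfdzou', 'jibow', 'pwlt', 'xzc', 'yavn', 'zpl']


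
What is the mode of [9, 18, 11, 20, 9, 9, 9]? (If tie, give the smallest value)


Count the frequency of each value:
  9 appears 4 time(s)
  11 appears 1 time(s)
  18 appears 1 time(s)
  20 appears 1 time(s)
Maximum frequency is 4.
Only 9 reaches that frequency, so it is the mode.
Final answer: 9


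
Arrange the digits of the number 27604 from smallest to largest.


The number 27604 has digits: 2, 7, 6, 0, 4
Sorted: 0, 2, 4, 6, 7
Joining the sorted digits gives the result.
Final answer: 02467


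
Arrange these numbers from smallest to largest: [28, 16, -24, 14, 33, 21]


Original list: [28, 16, -24, 14, 33, 21]
Repeatedly take the smallest remaining element:
  Remaining [28, 16, -24, 14, 33, 21] -> smallest is -24
  Remaining [28, 16, 14, 33, 21] -> smallest is 14
  Remaining [28, 16, 33, 21] -> smallest is 16
  Remaining [28, 33, 21] -> smallest is 21
  Remaining [28, 33] -> smallest is 28
  Remaining [33] -> smallest is 33
Collecting the picks in order gives the sorted list.
Final answer: [-24, 14, 16, 21, 28, 33]


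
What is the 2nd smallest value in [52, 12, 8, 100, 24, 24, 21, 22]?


Sort ascending: [8, 12, 21, 22, 24, 24, 52, 100]
The 2nd element (1-indexed) is at index 1.
Value = 12
Final answer: 12


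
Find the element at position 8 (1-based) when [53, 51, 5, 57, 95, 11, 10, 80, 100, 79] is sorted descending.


Sort descending: [100, 95, 80, 79, 57, 53, 51, 11, 10, 5]
The 8th element (1-indexed) is at index 7.
Value = 11
Final answer: 11


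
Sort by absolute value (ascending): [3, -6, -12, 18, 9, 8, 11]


Compute absolute values:
  |3| = 3
  |-6| = 6
  |-12| = 12
  |18| = 18
  |9| = 9
  |8| = 8
  |11| = 11
Absolute values in increasing order: 3 < 6 < 8 < 9 < 11 < 12 < 18
Listing the original numbers in that order gives the answer.
Final answer: [3, -6, 8, 9, 11, -12, 18]


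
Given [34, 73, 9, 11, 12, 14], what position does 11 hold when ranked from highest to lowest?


Sort descending: [73, 34, 14, 12, 11, 9]
Find 11 in the sorted list.
11 is at position 5.
Final answer: 5


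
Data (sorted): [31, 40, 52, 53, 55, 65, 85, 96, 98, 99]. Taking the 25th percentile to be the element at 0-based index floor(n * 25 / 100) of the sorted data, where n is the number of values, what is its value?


The dataset has n = 10 elements.
Index = floor(10 * 25 / 100) = floor(250 / 100) = floor(2.5) = 2
Counting from index 0 in the sorted data, the element at index 2 is 52.
Final answer: 52


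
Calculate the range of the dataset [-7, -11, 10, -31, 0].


Maximum value: 10
Minimum value: -31
Range = 10 - (-31) = 41
Final answer: 41


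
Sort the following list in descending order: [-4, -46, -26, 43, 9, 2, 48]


Original list: [-4, -46, -26, 43, 9, 2, 48]
Repeatedly take the largest remaining element:
  Remaining [-4, -46, -26, 43, 9, 2, 48] -> largest is 48
  Remaining [-4, -46, -26, 43, 9, 2] -> largest is 43
  Remaining [-4, -46, -26, 9, 2] -> largest is 9
  Remaining [-4, -46, -26, 2] -> largest is 2
  Remaining [-4, -46, -26] -> largest is -4
  Remaining [-46, -26] -> largest is -26
  Remaining [-46] -> largest is -46
Collecting the picks in order gives the descending list.
Final answer: [48, 43, 9, 2, -4, -26, -46]


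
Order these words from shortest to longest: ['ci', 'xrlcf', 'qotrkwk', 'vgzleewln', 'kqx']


Compute lengths:
  'ci' has length 2
  'xrlcf' has length 5
  'qotrkwk' has length 7
  'vgzleewln' has length 9
  'kqx' has length 3
Lengths in increasing order: 2 < 3 < 5 < 7 < 9
Listing the words in that order gives the answer.
Final answer: ['ci', 'kqx', 'xrlcf', 'qotrkwk', 'vgzleewln']


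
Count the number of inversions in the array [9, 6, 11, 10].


For each element, count the later elements that are smaller than it:
  9 (index 0): smaller elements after it = [6] -> 1
  6 (index 1): smaller elements after it = [] -> 0
  11 (index 2): smaller elements after it = [10] -> 1
Total inversions = 1 + 0 + 1 = 2
Final answer: 2


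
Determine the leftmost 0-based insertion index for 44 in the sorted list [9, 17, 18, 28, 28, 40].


List is sorted: [9, 17, 18, 28, 28, 40]
We need the leftmost position where 44 can be inserted, i.e. the first index whose element is >= 44 (or the end of the list if none is).
Binary search with low=0, high=6 (0-based indices):
  low=0, high=6, mid=3: a[3]=28 < 44, so low = 4
  low=4, high=6, mid=5: a[5]=40 < 44, so low = 6
Now low = high = 6, so the insertion index is 6.
Final answer: 6


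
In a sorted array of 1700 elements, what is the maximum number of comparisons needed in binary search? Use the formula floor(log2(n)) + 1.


Binary search halves the search space each step.
Maximum comparisons = floor(log2(1700)) + 1
log2(1700) = 10.7313
floor(log2(1700)) = 10, so 10 + 1 = 11
Final answer: 11


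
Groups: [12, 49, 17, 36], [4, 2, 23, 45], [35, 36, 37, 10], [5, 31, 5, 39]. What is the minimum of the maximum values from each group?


Find max of each group:
  Group 1: [12, 49, 17, 36] -> max = 49
  Group 2: [4, 2, 23, 45] -> max = 45
  Group 3: [35, 36, 37, 10] -> max = 37
  Group 4: [5, 31, 5, 39] -> max = 39
Maxes: [49, 45, 37, 39]
Minimum of maxes = 37
Final answer: 37


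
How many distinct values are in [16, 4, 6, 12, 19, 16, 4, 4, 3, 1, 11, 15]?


List all unique values:
Distinct values: [1, 3, 4, 6, 11, 12, 15, 16, 19]
Count = 9
Final answer: 9


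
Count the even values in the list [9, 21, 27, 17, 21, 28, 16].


Check each element:
  9 is odd
  21 is odd
  27 is odd
  17 is odd
  21 is odd
  28 is even
  16 is even
Evens: [28, 16]
Count of evens = 2
Final answer: 2


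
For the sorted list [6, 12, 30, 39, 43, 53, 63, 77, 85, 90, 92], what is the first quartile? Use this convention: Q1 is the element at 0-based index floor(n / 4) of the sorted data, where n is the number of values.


The list has n = 11 elements.
Q1 index = floor(11 / 4) = floor(2.75) = 2
Counting from index 0 in the sorted data, the element at index 2 is 30.
Final answer: 30


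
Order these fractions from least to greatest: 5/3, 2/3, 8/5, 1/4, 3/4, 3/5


Convert to decimal for comparison:
  5/3 = 1.6667
  2/3 = 0.6667
  8/5 = 1.6
  1/4 = 0.25
  3/4 = 0.75
  3/5 = 0.6
Decimals in increasing order: 0.25 < 0.6 < 0.6667 < 0.75 < 1.6 < 1.6667
Writing each back as its fraction gives the sorted order.
Final answer: 1/4, 3/5, 2/3, 3/4, 8/5, 5/3


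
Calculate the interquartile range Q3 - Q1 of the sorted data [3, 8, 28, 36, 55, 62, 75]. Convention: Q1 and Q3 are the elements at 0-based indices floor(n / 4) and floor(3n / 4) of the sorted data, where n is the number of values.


The data has n = 7 elements.
Q1 index = floor(7 / 4) = floor(1.75) = 1; Q3 index = floor(3 * 7 / 4) = floor(5.25) = 5
Q1 = element at index 1 = 8
Q3 = element at index 5 = 62
IQR = 62 - 8 = 54
Final answer: 54


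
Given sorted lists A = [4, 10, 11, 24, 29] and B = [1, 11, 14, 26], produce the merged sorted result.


List A: [4, 10, 11, 24, 29]
List B: [1, 11, 14, 26]
Repeatedly compare the front elements and take the smaller:
  4 vs 1 -> take 1
  4 vs 11 -> take 4
  10 vs 11 -> take 10
  11 vs 11 -> take 11
  24 vs 11 -> take 11
  24 vs 14 -> take 14
  24 vs 26 -> take 24
  29 vs 26 -> take 26
  B is exhausted; append the rest of A: [29]
Final answer: [1, 4, 10, 11, 11, 14, 24, 26, 29]


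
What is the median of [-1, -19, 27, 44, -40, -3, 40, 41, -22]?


First, sort the list: [-40, -22, -19, -3, -1, 27, 40, 41, 44]
The list has 9 elements (odd count).
The middle index is 4 (0-based), and the element there is -1.
Final answer: -1


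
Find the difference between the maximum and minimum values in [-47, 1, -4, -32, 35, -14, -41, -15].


Maximum value: 35
Minimum value: -47
Range = 35 - (-47) = 82
Final answer: 82


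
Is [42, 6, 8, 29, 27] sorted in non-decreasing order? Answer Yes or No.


Check consecutive pairs:
  42 <= 6? False
  6 <= 8? True
  8 <= 29? True
  29 <= 27? False
2 consecutive pair(s) are out of order, so the list is not sorted.
Final answer: No


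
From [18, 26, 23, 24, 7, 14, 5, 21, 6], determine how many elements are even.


Check each element:
  18 is even
  26 is even
  23 is odd
  24 is even
  7 is odd
  14 is even
  5 is odd
  21 is odd
  6 is even
Evens: [18, 26, 24, 14, 6]
Count of evens = 5
Final answer: 5


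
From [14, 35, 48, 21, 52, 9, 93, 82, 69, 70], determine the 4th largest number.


Sort descending: [93, 82, 70, 69, 52, 48, 35, 21, 14, 9]
The 4th element (1-indexed) is at index 3.
Value = 69
Final answer: 69


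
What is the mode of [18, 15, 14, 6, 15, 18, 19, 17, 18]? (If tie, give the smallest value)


Count the frequency of each value:
  6 appears 1 time(s)
  14 appears 1 time(s)
  15 appears 2 time(s)
  17 appears 1 time(s)
  18 appears 3 time(s)
  19 appears 1 time(s)
Maximum frequency is 3.
Only 18 reaches that frequency, so it is the mode.
Final answer: 18


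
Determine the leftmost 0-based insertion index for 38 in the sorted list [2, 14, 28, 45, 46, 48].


List is sorted: [2, 14, 28, 45, 46, 48]
We need the leftmost position where 38 can be inserted, i.e. the first index whose element is >= 38 (or the end of the list if none is).
Binary search with low=0, high=6 (0-based indices):
  low=0, high=6, mid=3: a[3]=45 >= 38, so high = 3
  low=0, high=3, mid=1: a[1]=14 < 38, so low = 2
  low=2, high=3, mid=2: a[2]=28 < 38, so low = 3
Now low = high = 3, so the insertion index is 3.
Final answer: 3


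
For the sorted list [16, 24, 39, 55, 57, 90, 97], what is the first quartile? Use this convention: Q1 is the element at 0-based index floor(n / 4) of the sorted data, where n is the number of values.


The list has n = 7 elements.
Q1 index = floor(7 / 4) = floor(1.75) = 1
Counting from index 0 in the sorted data, the element at index 1 is 24.
Final answer: 24


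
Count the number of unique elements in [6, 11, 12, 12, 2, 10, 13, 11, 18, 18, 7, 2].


List all unique values:
Distinct values: [2, 6, 7, 10, 11, 12, 13, 18]
Count = 8
Final answer: 8


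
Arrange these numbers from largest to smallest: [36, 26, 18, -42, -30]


Original list: [36, 26, 18, -42, -30]
Repeatedly take the largest remaining element:
  Remaining [36, 26, 18, -42, -30] -> largest is 36
  Remaining [26, 18, -42, -30] -> largest is 26
  Remaining [18, -42, -30] -> largest is 18
  Remaining [-42, -30] -> largest is -30
  Remaining [-42] -> largest is -42
Collecting the picks in order gives the descending list.
Final answer: [36, 26, 18, -30, -42]


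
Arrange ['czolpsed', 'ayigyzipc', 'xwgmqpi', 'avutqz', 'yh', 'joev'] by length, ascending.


Compute lengths:
  'czolpsed' has length 8
  'ayigyzipc' has length 9
  'xwgmqpi' has length 7
  'avutqz' has length 6
  'yh' has length 2
  'joev' has length 4
Lengths in increasing order: 2 < 4 < 6 < 7 < 8 < 9
Listing the words in that order gives the answer.
Final answer: ['yh', 'joev', 'avutqz', 'xwgmqpi', 'czolpsed', 'ayigyzipc']


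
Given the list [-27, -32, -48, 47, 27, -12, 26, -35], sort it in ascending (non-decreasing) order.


Original list: [-27, -32, -48, 47, 27, -12, 26, -35]
Repeatedly take the smallest remaining element:
  Remaining [-27, -32, -48, 47, 27, -12, 26, -35] -> smallest is -48
  Remaining [-27, -32, 47, 27, -12, 26, -35] -> smallest is -35
  Remaining [-27, -32, 47, 27, -12, 26] -> smallest is -32
  Remaining [-27, 47, 27, -12, 26] -> smallest is -27
  Remaining [47, 27, -12, 26] -> smallest is -12
  Remaining [47, 27, 26] -> smallest is 26
  Remaining [47, 27] -> smallest is 27
  Remaining [47] -> smallest is 47
Collecting the picks in order gives the sorted list.
Final answer: [-48, -35, -32, -27, -12, 26, 27, 47]
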